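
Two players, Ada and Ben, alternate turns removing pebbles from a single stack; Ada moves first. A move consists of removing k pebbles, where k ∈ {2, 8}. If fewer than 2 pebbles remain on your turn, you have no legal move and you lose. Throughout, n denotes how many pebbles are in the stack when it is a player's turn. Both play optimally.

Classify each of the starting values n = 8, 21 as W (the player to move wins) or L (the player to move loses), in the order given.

8: W, 21: L

Label each position W (a win for the player to move) or L (a loss). A position with no legal move is L; any other position is W exactly when some move reaches an L, and L when every move reaches a W.
n=0: no move → L
n=1: no move → L
n=2: W (go to 0, an L position)
n=3: W (go to 1, an L position)
n=4: L (sole option 2(W) is W)
n=5: L (sole option 3(W) is W)
n=6: W (go to 4, an L position)
n=7: W (go to 5, an L position)
n=8: W (go to 0, an L position)
n=9: W (go to 1, an L position)
n=10: L (options 8(W), 2(W) are all W)
n=11: L (options 9(W), 3(W) are all W)
n=12: W (go to 10, an L position)
n=13: W (go to 11, an L position)
n=14: L (options 12(W), 6(W) are all W)
n=15: L (options 13(W), 7(W) are all W)
n=16: W (go to 14, an L position)
n=17: W (go to 15, an L position)
n=18: W (go to 10, an L position)
n=19: W (go to 11, an L position)
n=20: L (options 18(W), 12(W) are all W)
n=21: L (options 19(W), 13(W) are all W)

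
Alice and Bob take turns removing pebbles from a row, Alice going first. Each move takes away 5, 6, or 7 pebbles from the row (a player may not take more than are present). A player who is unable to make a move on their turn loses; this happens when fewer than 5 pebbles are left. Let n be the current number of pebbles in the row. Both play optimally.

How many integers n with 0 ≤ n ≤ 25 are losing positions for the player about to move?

Use the standard recursion: the mover loses at a terminal position; elsewhere, the mover wins exactly when some move hands the opponent an L position.
n=0: no move → L
n=1: no move → L
n=2: no move → L
n=3: no move → L
n=4: no move → L
n=5: can move to 0, which is L ⇒ W
n=6: can move to 1, which is L ⇒ W
n=7: can move to 2, which is L ⇒ W
n=8: can move to 3, which is L ⇒ W
n=9: can move to 4, which is L ⇒ W
n=10: can move to 4, which is L ⇒ W
n=11: can move to 4, which is L ⇒ W
n=12: moves to 7(W), 6(W), 5(W); every one is W ⇒ L
n=13: moves to 8(W), 7(W), 6(W); every one is W ⇒ L
n=14: moves to 9(W), 8(W), 7(W); every one is W ⇒ L
n=15: moves to 10(W), 9(W), 8(W); every one is W ⇒ L
n=16: moves to 11(W), 10(W), 9(W); every one is W ⇒ L
n=17: can move to 12, which is L ⇒ W
n=18: can move to 13, which is L ⇒ W
n=19: can move to 14, which is L ⇒ W
n=20: can move to 15, which is L ⇒ W
n=21: can move to 16, which is L ⇒ W
n=22: can move to 16, which is L ⇒ W
n=23: can move to 16, which is L ⇒ W
n=24: moves to 19(W), 18(W), 17(W); every one is W ⇒ L
n=25: moves to 20(W), 19(W), 18(W); every one is W ⇒ L
L entries with 0 ≤ n ≤ 25: n = 0, 1, 2, 3, 4, 12, 13, 14, 15, 16, 24, 25; that makes 12.

12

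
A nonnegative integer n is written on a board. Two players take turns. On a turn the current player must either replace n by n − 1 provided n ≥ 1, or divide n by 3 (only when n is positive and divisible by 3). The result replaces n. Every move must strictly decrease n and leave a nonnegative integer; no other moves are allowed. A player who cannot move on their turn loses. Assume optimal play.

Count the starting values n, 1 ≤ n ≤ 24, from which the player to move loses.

11

Label each position W (a win for the player to move) or L (a loss). A position with no legal move is L; any other position is W exactly when some move reaches an L, and L when every move reaches a W.
n=0: no move → L
n=1: reaches L-position 0 → W
n=2: only reaches 1(W), which is W → L
n=3: reaches L-position 2 → W
n=4: only reaches 3(W), which is W → L
n=5: reaches L-position 4 → W
n=6: reaches L-position 2 → W
n=7: only reaches 6(W), which is W → L
n=8: reaches L-position 7 → W
n=9: only reaches 3(W), 8(W), all W → L
n=10: reaches L-position 9 → W
n=11: only reaches 10(W), which is W → L
n=12: reaches L-position 4 → W
n=13: only reaches 12(W), which is W → L
n=14: reaches L-position 13 → W
n=15: only reaches 5(W), 14(W), all W → L
n=16: reaches L-position 15 → W
n=17: only reaches 16(W), which is W → L
n=18: reaches L-position 17 → W
n=19: only reaches 18(W), which is W → L
n=20: reaches L-position 19 → W
n=21: reaches L-position 7 → W
n=22: only reaches 21(W), which is W → L
n=23: reaches L-position 22 → W
n=24: only reaches 8(W), 23(W), all W → L
L entries with 1 ≤ n ≤ 24 (n=0 is outside the asked range and is not counted): n = 2, 4, 7, 9, 11, 13, 15, 17, 19, 22, 24; that makes 11.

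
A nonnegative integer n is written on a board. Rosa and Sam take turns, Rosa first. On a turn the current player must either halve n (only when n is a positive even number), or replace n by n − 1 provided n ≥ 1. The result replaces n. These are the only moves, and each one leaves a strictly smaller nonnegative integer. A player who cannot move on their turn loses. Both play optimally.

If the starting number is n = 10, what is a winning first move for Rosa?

Build the W/L table. Terminal = L. A non-terminal position is W if it has a move to some L; otherwise it is L.
n=0: no move → L
n=1: can move to 0, which is L ⇒ W
n=2: the only move is to 1(W), a W ⇒ L
n=3: can move to 2, which is L ⇒ W
n=4: can move to 2, which is L ⇒ W
n=5: the only move is to 4(W), a W ⇒ L
n=6: can move to 5, which is L ⇒ W
n=7: the only move is to 6(W), a W ⇒ L
n=8: can move to 7, which is L ⇒ W
n=9: the only move is to 8(W), a W ⇒ L
n=10: can move to 5, which is L ⇒ W
From 10, the L positions reachable in one move are: 5, 9. Any move reaching one of these is winning.

Move to 5.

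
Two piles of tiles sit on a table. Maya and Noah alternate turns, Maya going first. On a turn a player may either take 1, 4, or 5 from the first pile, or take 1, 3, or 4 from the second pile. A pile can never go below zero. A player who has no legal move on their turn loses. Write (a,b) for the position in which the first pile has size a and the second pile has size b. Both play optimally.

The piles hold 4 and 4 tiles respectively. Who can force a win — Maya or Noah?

Label each position W (a win for the player to move) or L (a loss). A position with no legal move is L; any other position is W exactly when some move reaches an L, and L when every move reaches a W.
No move ever increases a pile, so every position that can arise here has a ≤ 4 and b ≤ 4; it is enough to label the cells with 0 ≤ a ≤ 4 and 0 ≤ b ≤ 4.
Every move lowers a or b (never raises either), so fill the grid row by row in increasing a, and left to right within a row: each cell's successors are then already labelled.
      b=0  b=1  b=2  b=3  b=4
a=0:    L    W    L    W    W
a=1:    W    L    W    L    W
a=2:    L    W    L    W    W
a=3:    W    L    W    L    W
a=4:    W    W    W    W    L
Cells with no legal move (terminal, hence L): (0,0).
The remaining L cells, each justified by listing all of its moves:
(0,2): the only move is to (0,1)(W), a W ⇒ L
(1,1): moves to (0,1)(W), (1,0)(W); every one is W ⇒ L
(1,3): moves to (0,3)(W), (1,2)(W), (1,0)(W); every one is W ⇒ L
(2,0): the only move is to (1,0)(W), a W ⇒ L
(2,2): moves to (1,2)(W), (2,1)(W); every one is W ⇒ L
(3,1): moves to (2,1)(W), (3,0)(W); every one is W ⇒ L
(3,3): moves to (2,3)(W), (3,2)(W), (3,0)(W); every one is W ⇒ L
(4,4): moves to (3,4)(W), (0,4)(W), (4,3)(W), (4,1)(W), (4,0)(W); every one is W ⇒ L
Every other cell has at least one move into one of the L cells above, so it is W.
The starting position (4,4) is L: whatever Maya does, the opponent receives a W position.

Noah wins.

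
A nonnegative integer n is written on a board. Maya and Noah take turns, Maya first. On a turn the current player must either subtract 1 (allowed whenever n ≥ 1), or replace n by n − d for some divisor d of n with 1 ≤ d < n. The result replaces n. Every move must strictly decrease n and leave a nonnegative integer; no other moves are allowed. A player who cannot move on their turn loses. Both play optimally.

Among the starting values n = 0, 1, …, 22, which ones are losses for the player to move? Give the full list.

Classify positions by backward induction: terminal positions (no move available) are L. From any other position, the mover wins iff some move reaches an L.
n=0: no move → L
n=1: reaches L-position 0 → W
n=2: only reaches 1(W), which is W → L
n=3: reaches L-position 2 → W
n=4: reaches L-position 2 → W
n=5: only reaches 4(W), which is W → L
n=6: reaches L-position 5 → W
n=7: only reaches 6(W), which is W → L
n=8: reaches L-position 7 → W
n=9: only reaches 6(W), 8(W), all W → L
n=10: reaches L-position 5 → W
n=11: only reaches 10(W), which is W → L
n=12: reaches L-position 9 → W
n=13: only reaches 12(W), which is W → L
n=14: reaches L-position 7 → W
n=15: only reaches 10(W), 12(W), 14(W), all W → L
n=16: reaches L-position 15 → W
n=17: only reaches 16(W), which is W → L
n=18: reaches L-position 9 → W
n=19: only reaches 18(W), which is W → L
n=20: reaches L-position 15 → W
n=21: only reaches 14(W), 18(W), 20(W), all W → L
n=22: reaches L-position 11 → W
Reading off the rows marked L gives the requested list; there are 11 such values of n.

0, 2, 5, 7, 9, 11, 13, 15, 17, 19, 21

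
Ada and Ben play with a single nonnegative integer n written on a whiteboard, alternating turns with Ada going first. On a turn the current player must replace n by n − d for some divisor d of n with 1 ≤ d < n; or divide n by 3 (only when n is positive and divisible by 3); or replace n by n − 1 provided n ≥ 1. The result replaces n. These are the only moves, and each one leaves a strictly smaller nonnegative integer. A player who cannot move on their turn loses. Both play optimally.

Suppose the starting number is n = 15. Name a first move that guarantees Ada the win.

Classify positions by backward induction: terminal positions (no move available) are L. From any other position, the mover wins iff some move reaches an L.
n=0: no move → L
n=1: W (go to 0, an L position)
n=2: L (sole option 1(W) is W)
n=3: W (go to 2, an L position)
n=4: W (go to 2, an L position)
n=5: L (sole option 4(W) is W)
n=6: W (go to 2, an L position)
n=7: L (sole option 6(W) is W)
n=8: W (go to 7, an L position)
n=9: L (options 3(W), 6(W), 8(W) are all W)
n=10: W (go to 5, an L position)
n=11: L (sole option 10(W) is W)
n=12: W (go to 9, an L position)
n=13: L (sole option 12(W) is W)
n=14: W (go to 7, an L position)
n=15: W (go to 5, an L position)
From 15, the L positions reachable in one move are: 5.

Move to 5.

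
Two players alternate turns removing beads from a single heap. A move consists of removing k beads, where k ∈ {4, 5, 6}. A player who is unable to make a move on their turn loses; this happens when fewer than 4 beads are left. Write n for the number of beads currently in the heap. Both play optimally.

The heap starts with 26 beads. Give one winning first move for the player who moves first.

Remove 4, leaving 22.

Compute win/loss labels from the base case upward. A position with no move is L. Any other position is W if it can reach an L in one move, else L.
n=0: no move → L
n=1: no move → L
n=2: no move → L
n=3: no move → L
n=4: can move to 0, which is L ⇒ W
n=5: can move to 1, which is L ⇒ W
n=6: can move to 2, which is L ⇒ W
n=7: can move to 3, which is L ⇒ W
n=8: can move to 3, which is L ⇒ W
n=9: can move to 3, which is L ⇒ W
n=10: moves to 6(W), 5(W), 4(W); every one is W ⇒ L
n=11: moves to 7(W), 6(W), 5(W); every one is W ⇒ L
n=12: moves to 8(W), 7(W), 6(W); every one is W ⇒ L
n=13: moves to 9(W), 8(W), 7(W); every one is W ⇒ L
n=14: can move to 10, which is L ⇒ W
n=15: can move to 11, which is L ⇒ W
n=16: can move to 12, which is L ⇒ W
n=17: can move to 13, which is L ⇒ W
n=18: can move to 13, which is L ⇒ W
n=19: can move to 13, which is L ⇒ W
n=20: moves to 16(W), 15(W), 14(W); every one is W ⇒ L
n=21: moves to 17(W), 16(W), 15(W); every one is W ⇒ L
n=22: moves to 18(W), 17(W), 16(W); every one is W ⇒ L
n=23: moves to 19(W), 18(W), 17(W); every one is W ⇒ L
n=24: can move to 20, which is L ⇒ W
n=25: can move to 21, which is L ⇒ W
n=26: can move to 22, which is L ⇒ W
From 26, the L positions reachable in one move are: 22, 21, 20. Any move reaching one of these is winning.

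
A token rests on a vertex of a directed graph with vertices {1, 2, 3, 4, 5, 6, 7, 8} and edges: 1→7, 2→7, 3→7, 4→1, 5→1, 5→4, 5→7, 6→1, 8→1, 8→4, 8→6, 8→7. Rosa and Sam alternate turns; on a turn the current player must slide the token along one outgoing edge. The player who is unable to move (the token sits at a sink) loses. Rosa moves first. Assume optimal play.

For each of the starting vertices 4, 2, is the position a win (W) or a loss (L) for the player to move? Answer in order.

4: L, 2: W

Work bottom-up. With no move the player to move loses. Otherwise the position is W if at least one move leads to an L position for the opponent, and L if every move leads to a W.
Every edge goes from a vertex to one that appears earlier in the order 7, 1, 4, 5, 3, 6, 2, 8, so processing vertices in that order labels each vertex after all of its successors.
7: no outgoing edge → L
1: reaches L-position 7 → W
4: only reaches 1(W), which is W → L
5: reaches L-position 4 → W
3: reaches L-position 7 → W
6: only reaches 1(W), which is W → L
2: reaches L-position 7 → W
8: reaches L-position 6 → W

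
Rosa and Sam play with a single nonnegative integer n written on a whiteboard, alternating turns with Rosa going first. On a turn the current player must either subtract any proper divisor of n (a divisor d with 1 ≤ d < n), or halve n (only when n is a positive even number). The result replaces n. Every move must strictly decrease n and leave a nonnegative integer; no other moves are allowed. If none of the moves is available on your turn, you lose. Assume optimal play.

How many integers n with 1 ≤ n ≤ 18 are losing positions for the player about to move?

Positions with no move are L. A position that does have a move is losing for the player to move precisely when every available move leads to a winning position for the opponent. Fill in the labels:
n=0: no move → L
n=1: no move → L
n=2: W (go to 1, an L position)
n=3: L (sole option 2(W) is W)
n=4: W (go to 3, an L position)
n=5: L (sole option 4(W) is W)
n=6: W (go to 3, an L position)
n=7: L (sole option 6(W) is W)
n=8: W (go to 7, an L position)
n=9: L (options 6(W), 8(W) are all W)
n=10: W (go to 5, an L position)
n=11: L (sole option 10(W) is W)
n=12: W (go to 9, an L position)
n=13: L (sole option 12(W) is W)
n=14: W (go to 7, an L position)
n=15: L (options 10(W), 12(W), 14(W) are all W)
n=16: W (go to 15, an L position)
n=17: L (sole option 16(W) is W)
n=18: W (go to 9, an L position)
L entries with 1 ≤ n ≤ 18 (n=0 is outside the asked range and is not counted): n = 1, 3, 5, 7, 9, 11, 13, 15, 17; that makes 9.

9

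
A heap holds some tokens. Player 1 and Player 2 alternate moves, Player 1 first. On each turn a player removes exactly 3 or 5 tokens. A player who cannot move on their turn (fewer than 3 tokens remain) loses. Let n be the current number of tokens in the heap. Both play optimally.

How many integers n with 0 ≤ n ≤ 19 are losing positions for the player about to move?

9

Use the standard recursion: the mover loses at a terminal position; elsewhere, the mover wins exactly when some move hands the opponent an L position.
n=0: no move → L
n=1: no move → L
n=2: no move → L
n=3: can move to 0, which is L ⇒ W
n=4: can move to 1, which is L ⇒ W
n=5: can move to 2, which is L ⇒ W
n=6: can move to 1, which is L ⇒ W
n=7: can move to 2, which is L ⇒ W
n=8: moves to 5(W), 3(W); every one is W ⇒ L
n=9: moves to 6(W), 4(W); every one is W ⇒ L
n=10: moves to 7(W), 5(W); every one is W ⇒ L
n=11: can move to 8, which is L ⇒ W
n=12: can move to 9, which is L ⇒ W
n=13: can move to 10, which is L ⇒ W
n=14: can move to 9, which is L ⇒ W
n=15: can move to 10, which is L ⇒ W
n=16: moves to 13(W), 11(W); every one is W ⇒ L
n=17: moves to 14(W), 12(W); every one is W ⇒ L
n=18: moves to 15(W), 13(W); every one is W ⇒ L
n=19: can move to 16, which is L ⇒ W
L entries with 0 ≤ n ≤ 19: n = 0, 1, 2, 8, 9, 10, 16, 17, 18; that makes 9.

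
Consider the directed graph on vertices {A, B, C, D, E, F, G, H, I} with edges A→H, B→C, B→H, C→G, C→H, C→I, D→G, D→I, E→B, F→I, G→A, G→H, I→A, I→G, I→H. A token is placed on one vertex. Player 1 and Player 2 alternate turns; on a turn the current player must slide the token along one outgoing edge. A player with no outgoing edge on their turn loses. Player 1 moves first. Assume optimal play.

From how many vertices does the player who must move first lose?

Build the W/L table. Terminal = L. A non-terminal position is W if it has a move to some L; otherwise it is L.
Every edge goes from a vertex to one that appears earlier in the order H, A, G, I, D, C, B, E, F, so processing vertices in that order labels each vertex after all of its successors.
H: no outgoing edge → L
A: reaches L-position H → W
G: reaches L-position H → W
I: reaches L-position H → W
D: only reaches I(W), G(W), all W → L
C: reaches L-position H → W
B: reaches L-position H → W
E: only reaches B(W), which is W → L
F: only reaches I(W), which is W → L
The L vertices are D, E, F, H; that is 4 in all.

4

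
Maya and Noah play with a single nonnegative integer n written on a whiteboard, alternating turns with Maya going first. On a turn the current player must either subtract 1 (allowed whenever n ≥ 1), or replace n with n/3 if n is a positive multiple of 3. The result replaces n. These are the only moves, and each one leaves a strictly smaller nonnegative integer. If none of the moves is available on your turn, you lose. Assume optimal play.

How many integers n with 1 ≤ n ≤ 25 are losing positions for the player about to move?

11

Label each position W (a win for the player to move) or L (a loss). A position with no legal move is L; any other position is W exactly when some move reaches an L, and L when every move reaches a W.
n=0: no move → L
n=1: W (go to 0, an L position)
n=2: L (sole option 1(W) is W)
n=3: W (go to 2, an L position)
n=4: L (sole option 3(W) is W)
n=5: W (go to 4, an L position)
n=6: W (go to 2, an L position)
n=7: L (sole option 6(W) is W)
n=8: W (go to 7, an L position)
n=9: L (options 3(W), 8(W) are all W)
n=10: W (go to 9, an L position)
n=11: L (sole option 10(W) is W)
n=12: W (go to 4, an L position)
n=13: L (sole option 12(W) is W)
n=14: W (go to 13, an L position)
n=15: L (options 5(W), 14(W) are all W)
n=16: W (go to 15, an L position)
n=17: L (sole option 16(W) is W)
n=18: W (go to 17, an L position)
n=19: L (sole option 18(W) is W)
n=20: W (go to 19, an L position)
n=21: W (go to 7, an L position)
n=22: L (sole option 21(W) is W)
n=23: W (go to 22, an L position)
n=24: L (options 8(W), 23(W) are all W)
n=25: W (go to 24, an L position)
L entries with 1 ≤ n ≤ 25 (n=0 is outside the asked range and is not counted): n = 2, 4, 7, 9, 11, 13, 15, 17, 19, 22, 24; that makes 11.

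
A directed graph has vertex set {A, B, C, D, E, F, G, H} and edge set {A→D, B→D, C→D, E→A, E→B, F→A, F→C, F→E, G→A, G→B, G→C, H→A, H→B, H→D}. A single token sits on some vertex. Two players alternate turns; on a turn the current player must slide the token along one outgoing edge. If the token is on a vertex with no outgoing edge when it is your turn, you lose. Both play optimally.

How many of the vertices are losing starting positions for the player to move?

3

Use the standard recursion: the mover loses at a terminal position; elsewhere, the mover wins exactly when some move hands the opponent an L position.
Every edge goes from a vertex to one that appears earlier in the order D, A, C, B, E, H, F, G, so processing vertices in that order labels each vertex after all of its successors.
D: no outgoing edge → L
A: can move to D, which is L ⇒ W
C: can move to D, which is L ⇒ W
B: can move to D, which is L ⇒ W
E: moves to B(W), A(W); every one is W ⇒ L
H: can move to D, which is L ⇒ W
F: can move to E, which is L ⇒ W
G: moves to B(W), C(W), A(W); every one is W ⇒ L
The L vertices are D, E, G; that is 3 in all.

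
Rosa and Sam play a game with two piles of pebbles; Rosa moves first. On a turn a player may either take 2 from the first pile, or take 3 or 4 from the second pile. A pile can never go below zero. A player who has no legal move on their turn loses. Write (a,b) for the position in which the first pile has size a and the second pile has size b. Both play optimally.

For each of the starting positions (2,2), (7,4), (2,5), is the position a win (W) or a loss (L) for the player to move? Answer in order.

(2,2): W, (7,4): L, (2,5): L

Compute win/loss labels from the base case upward. A position with no move is L. Any other position is W if it can reach an L in one move, else L.
No move ever increases a pile, so every position that can arise here has a ≤ 7 and b ≤ 5; it is enough to label the cells with 0 ≤ a ≤ 7 and 0 ≤ b ≤ 5.
Every move lowers a or b (never raises either), so fill the grid row by row in increasing a, and left to right within a row: each cell's successors are then already labelled.
      b=0  b=1  b=2  b=3  b=4  b=5
a=0:    L    L    L    W    W    W
a=1:    L    L    L    W    W    W
a=2:    W    W    W    L    L    L
a=3:    W    W    W    L    L    L
a=4:    L    L    L    W    W    W
a=5:    L    L    L    W    W    W
a=6:    W    W    W    L    L    L
a=7:    W    W    W    L    L    L
Cells with no legal move (terminal, hence L): (0,0), (0,1), (0,2), (1,0), (1,1), (1,2).
The remaining L cells, each justified by listing all of its moves:
(2,3): →(0,3)(W), (2,0)(W) — all W, so L
(2,4): →(0,4)(W), (2,1)(W), (2,0)(W) — all W, so L
(2,5): →(0,5)(W), (2,2)(W), (2,1)(W) — all W, so L
(3,3): →(1,3)(W), (3,0)(W) — all W, so L
(3,4): →(1,4)(W), (3,1)(W), (3,0)(W) — all W, so L
(3,5): →(1,5)(W), (3,2)(W), (3,1)(W) — all W, so L
(4,0): →(2,0)(W) only, which is W, so L
(4,1): →(2,1)(W) only, which is W, so L
(4,2): →(2,2)(W) only, which is W, so L
(5,0): →(3,0)(W) only, which is W, so L
(5,1): →(3,1)(W) only, which is W, so L
(5,2): →(3,2)(W) only, which is W, so L
(6,3): →(4,3)(W), (6,0)(W) — all W, so L
(6,4): →(4,4)(W), (6,1)(W), (6,0)(W) — all W, so L
(6,5): →(4,5)(W), (6,2)(W), (6,1)(W) — all W, so L
(7,3): →(5,3)(W), (7,0)(W) — all W, so L
(7,4): →(5,4)(W), (7,1)(W), (7,0)(W) — all W, so L
(7,5): →(5,5)(W), (7,2)(W), (7,1)(W) — all W, so L
Every other cell has at least one move into one of the L cells above, so it is W.
(2,2): the move to (0,2) reaches an L cell, so W
(7,4): one of the L cells justified above, so L
(2,5): one of the L cells justified above, so L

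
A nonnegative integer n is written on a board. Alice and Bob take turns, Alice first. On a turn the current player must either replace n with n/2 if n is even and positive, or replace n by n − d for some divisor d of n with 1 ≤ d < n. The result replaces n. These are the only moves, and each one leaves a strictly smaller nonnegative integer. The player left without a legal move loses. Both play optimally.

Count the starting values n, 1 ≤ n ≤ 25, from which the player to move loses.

Build the W/L table. Terminal = L. A non-terminal position is W if it has a move to some L; otherwise it is L.
n=0: no move → L
n=1: no move → L
n=2: W (go to 1, an L position)
n=3: L (sole option 2(W) is W)
n=4: W (go to 3, an L position)
n=5: L (sole option 4(W) is W)
n=6: W (go to 3, an L position)
n=7: L (sole option 6(W) is W)
n=8: W (go to 7, an L position)
n=9: L (options 6(W), 8(W) are all W)
n=10: W (go to 5, an L position)
n=11: L (sole option 10(W) is W)
n=12: W (go to 9, an L position)
n=13: L (sole option 12(W) is W)
n=14: W (go to 7, an L position)
n=15: L (options 10(W), 12(W), 14(W) are all W)
n=16: W (go to 15, an L position)
n=17: L (sole option 16(W) is W)
n=18: W (go to 9, an L position)
n=19: L (sole option 18(W) is W)
n=20: W (go to 15, an L position)
n=21: L (options 14(W), 18(W), 20(W) are all W)
n=22: W (go to 11, an L position)
n=23: L (sole option 22(W) is W)
n=24: W (go to 21, an L position)
n=25: L (options 20(W), 24(W) are all W)
L entries with 1 ≤ n ≤ 25 (n=0 is outside the asked range and is not counted): n = 1, 3, 5, 7, 9, 11, 13, 15, 17, 19, 21, 23, 25; that makes 13.

13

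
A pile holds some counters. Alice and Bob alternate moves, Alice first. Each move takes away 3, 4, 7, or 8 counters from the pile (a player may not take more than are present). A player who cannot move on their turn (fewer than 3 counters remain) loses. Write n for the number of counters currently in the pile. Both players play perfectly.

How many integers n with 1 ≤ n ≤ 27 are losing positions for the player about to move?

8

Positions with no move are L. A position that does have a move is losing for the player to move precisely when every available move leads to a winning position for the opponent. Fill in the labels:
n=0: no move → L
n=1: no move → L
n=2: no move → L
n=3: →0(L), so W
n=4: →1(L), so W
n=5: →2(L), so W
n=6: →2(L), so W
n=7: →0(L), so W
n=8: →1(L), so W
n=9: →2(L), so W
n=10: →2(L), so W
n=11: →8(W), 7(W), 4(W), 3(W) — all W, so L
n=12: →9(W), 8(W), 5(W), 4(W) — all W, so L
n=13: →10(W), 9(W), 6(W), 5(W) — all W, so L
n=14: →11(L), so W
n=15: →12(L), so W
n=16: →13(L), so W
n=17: →13(L), so W
n=18: →11(L), so W
n=19: →12(L), so W
n=20: →13(L), so W
n=21: →13(L), so W
n=22: →19(W), 18(W), 15(W), 14(W) — all W, so L
n=23: →20(W), 19(W), 16(W), 15(W) — all W, so L
n=24: →21(W), 20(W), 17(W), 16(W) — all W, so L
n=25: →22(L), so W
n=26: →23(L), so W
n=27: →24(L), so W
L entries with 1 ≤ n ≤ 27 (n=0 is outside the asked range and is not counted): n = 1, 2, 11, 12, 13, 22, 23, 24; that makes 8.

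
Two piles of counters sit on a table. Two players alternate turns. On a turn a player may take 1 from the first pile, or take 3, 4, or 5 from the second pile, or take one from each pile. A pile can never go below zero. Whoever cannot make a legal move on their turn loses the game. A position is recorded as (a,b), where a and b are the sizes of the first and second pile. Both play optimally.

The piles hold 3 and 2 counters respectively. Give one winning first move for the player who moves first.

Move to (2,2).

Label each position W (a win for the player to move) or L (a loss). A position with no legal move is L; any other position is W exactly when some move reaches an L, and L when every move reaches a W.
No move ever increases a pile, so every position that can arise here has a ≤ 3 and b ≤ 2; it is enough to label the cells with 0 ≤ a ≤ 3 and 0 ≤ b ≤ 2.
Every move lowers a or b (never raises either), so fill the grid row by row in increasing a, and left to right within a row: each cell's successors are then already labelled.
      b=0  b=1  b=2
a=0:    L    L    L
a=1:    W    W    W
a=2:    L    L    L
a=3:    W    W    W
Cells with no legal move (terminal, hence L): (0,0), (0,1), (0,2).
The remaining L cells, each justified by listing all of its moves:
(2,0): only reaches (1,0)(W), which is W → L
(2,1): only reaches (1,1)(W), (1,0)(W), all W → L
(2,2): only reaches (1,2)(W), (1,1)(W), all W → L
Every other cell has at least one move into one of the L cells above, so it is W.
From (3,2), the L positions reachable in one move are: (2,2), (2,1). Any move reaching one of these is winning.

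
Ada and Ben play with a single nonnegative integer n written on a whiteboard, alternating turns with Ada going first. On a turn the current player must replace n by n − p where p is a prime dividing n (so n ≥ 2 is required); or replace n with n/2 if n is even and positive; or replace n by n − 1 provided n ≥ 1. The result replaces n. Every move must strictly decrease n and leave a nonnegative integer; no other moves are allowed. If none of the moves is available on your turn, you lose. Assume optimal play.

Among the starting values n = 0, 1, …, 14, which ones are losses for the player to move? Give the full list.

Build the W/L table. Terminal = L. A non-terminal position is W if it has a move to some L; otherwise it is L.
n=0: no move → L
n=1: can move to 0, which is L ⇒ W
n=2: can move to 0, which is L ⇒ W
n=3: can move to 0, which is L ⇒ W
n=4: moves to 2(W), 3(W); every one is W ⇒ L
n=5: can move to 0, which is L ⇒ W
n=6: can move to 4, which is L ⇒ W
n=7: can move to 0, which is L ⇒ W
n=8: can move to 4, which is L ⇒ W
n=9: moves to 6(W), 8(W); every one is W ⇒ L
n=10: can move to 9, which is L ⇒ W
n=11: can move to 0, which is L ⇒ W
n=12: can move to 9, which is L ⇒ W
n=13: can move to 0, which is L ⇒ W
n=14: moves to 7(W), 12(W), 13(W); every one is W ⇒ L
Reading off the rows marked L gives the requested list; there are 4 such values of n.

0, 4, 9, 14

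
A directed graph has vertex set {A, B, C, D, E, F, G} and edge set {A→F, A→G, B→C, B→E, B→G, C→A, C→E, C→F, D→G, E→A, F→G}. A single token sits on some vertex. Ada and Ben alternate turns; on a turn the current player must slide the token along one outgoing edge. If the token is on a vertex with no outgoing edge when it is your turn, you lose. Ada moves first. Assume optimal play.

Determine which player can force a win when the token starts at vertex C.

Work bottom-up. With no move the player to move loses. Otherwise the position is W if at least one move leads to an L position for the opponent, and L if every move leads to a W.
Every edge goes from a vertex to one that appears earlier in the order G, F, A, E, C, D, B, so processing vertices in that order labels each vertex after all of its successors.
G: no outgoing edge → L
F: →G(L), so W
A: →G(L), so W
E: →A(W) only, which is W, so L
C: →E(L), so W
D: →G(L), so W
B: →E(L), so W
From C Ada can move to E, reaching an L position.

Ada wins.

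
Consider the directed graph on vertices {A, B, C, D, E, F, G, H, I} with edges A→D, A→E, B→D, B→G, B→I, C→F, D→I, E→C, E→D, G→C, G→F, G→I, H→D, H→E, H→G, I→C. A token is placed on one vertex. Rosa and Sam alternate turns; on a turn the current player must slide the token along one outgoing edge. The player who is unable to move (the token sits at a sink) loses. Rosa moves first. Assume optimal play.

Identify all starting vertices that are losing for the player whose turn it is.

E, F, I

Positions with no move are L. A position that does have a move is losing for the player to move precisely when every available move leads to a winning position for the opponent. Fill in the labels:
Every edge goes from a vertex to one that appears earlier in the order F, C, I, G, D, E, H, A, B, so processing vertices in that order labels each vertex after all of its successors.
F: no outgoing edge → L
C: can move to F, which is L ⇒ W
I: the only move is to C(W), a W ⇒ L
G: can move to I, which is L ⇒ W
D: can move to I, which is L ⇒ W
E: moves to D(W), C(W); every one is W ⇒ L
H: can move to E, which is L ⇒ W
A: can move to E, which is L ⇒ W
B: can move to I, which is L ⇒ W
The losing starting vertices are exactly the entries labelled L in this table (3 of them).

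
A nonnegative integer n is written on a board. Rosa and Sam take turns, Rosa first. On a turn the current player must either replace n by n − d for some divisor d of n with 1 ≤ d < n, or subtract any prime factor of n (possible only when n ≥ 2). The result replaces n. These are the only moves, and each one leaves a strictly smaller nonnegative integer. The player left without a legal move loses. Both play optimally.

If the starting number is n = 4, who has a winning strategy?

Sam wins.

Work bottom-up. With no move the player to move loses. Otherwise the position is W if at least one move leads to an L position for the opponent, and L if every move leads to a W.
n=0: no move → L
n=1: no move → L
n=2: can move to 0, which is L ⇒ W
n=3: can move to 0, which is L ⇒ W
n=4: moves to 2(W), 3(W); every one is W ⇒ L
The starting position 4 is L: whatever Rosa does, the opponent receives a W position.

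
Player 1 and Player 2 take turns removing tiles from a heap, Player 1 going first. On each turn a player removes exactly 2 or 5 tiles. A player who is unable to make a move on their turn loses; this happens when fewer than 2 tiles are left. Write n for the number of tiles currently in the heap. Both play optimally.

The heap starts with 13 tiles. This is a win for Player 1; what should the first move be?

Use the standard recursion: the mover loses at a terminal position; elsewhere, the mover wins exactly when some move hands the opponent an L position.
n=0: no move → L
n=1: no move → L
n=2: W (go to 0, an L position)
n=3: W (go to 1, an L position)
n=4: L (sole option 2(W) is W)
n=5: W (go to 0, an L position)
n=6: W (go to 4, an L position)
n=7: L (options 5(W), 2(W) are all W)
n=8: L (options 6(W), 3(W) are all W)
n=9: W (go to 7, an L position)
n=10: W (go to 8, an L position)
n=11: L (options 9(W), 6(W) are all W)
n=12: W (go to 7, an L position)
n=13: W (go to 11, an L position)
From 13, the L positions reachable in one move are: 11, 8. Any move reaching one of these is winning.

Remove 2, leaving 11.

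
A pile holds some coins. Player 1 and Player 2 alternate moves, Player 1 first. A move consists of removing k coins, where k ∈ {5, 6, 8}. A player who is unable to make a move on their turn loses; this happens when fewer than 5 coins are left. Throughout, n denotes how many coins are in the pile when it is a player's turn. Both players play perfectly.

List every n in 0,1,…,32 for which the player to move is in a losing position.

0, 1, 2, 3, 4, 13, 14, 15, 16, 17, 26, 27, 28, 29, 30

Positions with no move are L. A position that does have a move is losing for the player to move precisely when every available move leads to a winning position for the opponent. Fill in the labels:
n=0: no move → L
n=1: no move → L
n=2: no move → L
n=3: no move → L
n=4: no move → L
n=5: →0(L), so W
n=6: →1(L), so W
n=7: →2(L), so W
n=8: →3(L), so W
n=9: →4(L), so W
n=10: →4(L), so W
n=11: →3(L), so W
n=12: →4(L), so W
n=13: →8(W), 7(W), 5(W) — all W, so L
n=14: →9(W), 8(W), 6(W) — all W, so L
n=15: →10(W), 9(W), 7(W) — all W, so L
n=16: →11(W), 10(W), 8(W) — all W, so L
n=17: →12(W), 11(W), 9(W) — all W, so L
n=18: →13(L), so W
n=19: →14(L), so W
n=20: →15(L), so W
n=21: →16(L), so W
n=22: →17(L), so W
n=23: →17(L), so W
n=24: →16(L), so W
n=25: →17(L), so W
n=26: →21(W), 20(W), 18(W) — all W, so L
n=27: →22(W), 21(W), 19(W) — all W, so L
n=28: →23(W), 22(W), 20(W) — all W, so L
n=29: →24(W), 23(W), 21(W) — all W, so L
n=30: →25(W), 24(W), 22(W) — all W, so L
n=31: →26(L), so W
n=32: →27(L), so W
The losing starting values of n are exactly the entries labelled L in this table (15 of them).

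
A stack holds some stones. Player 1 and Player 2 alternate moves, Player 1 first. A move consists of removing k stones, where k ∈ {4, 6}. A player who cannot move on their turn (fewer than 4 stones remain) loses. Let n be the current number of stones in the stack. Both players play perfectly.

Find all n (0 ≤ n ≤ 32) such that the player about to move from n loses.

Compute win/loss labels from the base case upward. A position with no move is L. Any other position is W if it can reach an L in one move, else L.
n=0: no move → L
n=1: no move → L
n=2: no move → L
n=3: no move → L
n=4: →0(L), so W
n=5: →1(L), so W
n=6: →2(L), so W
n=7: →3(L), so W
n=8: →2(L), so W
n=9: →3(L), so W
n=10: →6(W), 4(W) — all W, so L
n=11: →7(W), 5(W) — all W, so L
n=12: →8(W), 6(W) — all W, so L
n=13: →9(W), 7(W) — all W, so L
n=14: →10(L), so W
n=15: →11(L), so W
n=16: →12(L), so W
n=17: →13(L), so W
n=18: →12(L), so W
n=19: →13(L), so W
n=20: →16(W), 14(W) — all W, so L
n=21: →17(W), 15(W) — all W, so L
n=22: →18(W), 16(W) — all W, so L
n=23: →19(W), 17(W) — all W, so L
n=24: →20(L), so W
n=25: →21(L), so W
n=26: →22(L), so W
n=27: →23(L), so W
n=28: →22(L), so W
n=29: →23(L), so W
n=30: →26(W), 24(W) — all W, so L
n=31: →27(W), 25(W) — all W, so L
n=32: →28(W), 26(W) — all W, so L
Reading off the rows marked L gives the requested list; there are 15 such values of n.

0, 1, 2, 3, 10, 11, 12, 13, 20, 21, 22, 23, 30, 31, 32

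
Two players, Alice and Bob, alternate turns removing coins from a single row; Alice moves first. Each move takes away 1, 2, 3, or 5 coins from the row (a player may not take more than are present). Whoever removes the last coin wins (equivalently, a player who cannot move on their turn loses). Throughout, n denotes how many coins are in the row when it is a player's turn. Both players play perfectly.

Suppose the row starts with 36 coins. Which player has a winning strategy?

Bob wins.

Use the standard recursion: the mover loses at a terminal position; elsewhere, the mover wins exactly when some move hands the opponent an L position.
n=0: no move → L
n=1: reaches L-position 0 → W
n=2: reaches L-position 0 → W
n=3: reaches L-position 0 → W
n=4: only reaches 3(W), 2(W), 1(W), all W → L
n=5: reaches L-position 4 → W
n=6: reaches L-position 4 → W
n=7: reaches L-position 4 → W
n=8: only reaches 7(W), 6(W), 5(W), 3(W), all W → L
n=9: reaches L-position 8 → W
n=10: reaches L-position 8 → W
n=11: reaches L-position 8 → W
n=12: only reaches 11(W), 10(W), 9(W), 7(W), all W → L
n=13: reaches L-position 12 → W
n=14: reaches L-position 12 → W
n=15: reaches L-position 12 → W
n=16: only reaches 15(W), 14(W), 13(W), 11(W), all W → L
n=17: reaches L-position 16 → W
n=18: reaches L-position 16 → W
n=19: reaches L-position 16 → W
n=20: only reaches 19(W), 18(W), 17(W), 15(W), all W → L
n=21: reaches L-position 20 → W
n=22: reaches L-position 20 → W
n=23: reaches L-position 20 → W
n=24: only reaches 23(W), 22(W), 21(W), 19(W), all W → L
n=25: reaches L-position 24 → W
n=26: reaches L-position 24 → W
n=27: reaches L-position 24 → W
n=28: only reaches 27(W), 26(W), 25(W), 23(W), all W → L
n=29: reaches L-position 28 → W
n=30: reaches L-position 28 → W
n=31: reaches L-position 28 → W
n=32: only reaches 31(W), 30(W), 29(W), 27(W), all W → L
n=33: reaches L-position 32 → W
n=34: reaches L-position 32 → W
n=35: reaches L-position 32 → W
n=36: only reaches 35(W), 34(W), 33(W), 31(W), all W → L
Every move from 36 reaches a W position, so the mover loses.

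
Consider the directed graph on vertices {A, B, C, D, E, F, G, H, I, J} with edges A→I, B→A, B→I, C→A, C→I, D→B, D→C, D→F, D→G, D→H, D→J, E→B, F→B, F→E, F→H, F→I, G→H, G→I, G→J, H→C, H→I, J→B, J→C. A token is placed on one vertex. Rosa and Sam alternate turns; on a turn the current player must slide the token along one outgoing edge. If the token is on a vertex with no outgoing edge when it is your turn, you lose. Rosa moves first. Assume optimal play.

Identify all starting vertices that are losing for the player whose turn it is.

E, I, J

Work bottom-up. With no move the player to move loses. Otherwise the position is W if at least one move leads to an L position for the opponent, and L if every move leads to a W.
Every edge goes from a vertex to one that appears earlier in the order I, A, C, B, H, J, E, G, F, D, so processing vertices in that order labels each vertex after all of its successors.
I: no outgoing edge → L
A: W (go to I, an L position)
C: W (go to I, an L position)
B: W (go to I, an L position)
H: W (go to I, an L position)
J: L (options B(W), C(W) are all W)
E: L (sole option B(W) is W)
G: W (go to J, an L position)
F: W (go to E, an L position)
D: W (go to J, an L position)
The losing starting vertices are exactly the entries labelled L in this table (3 of them).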